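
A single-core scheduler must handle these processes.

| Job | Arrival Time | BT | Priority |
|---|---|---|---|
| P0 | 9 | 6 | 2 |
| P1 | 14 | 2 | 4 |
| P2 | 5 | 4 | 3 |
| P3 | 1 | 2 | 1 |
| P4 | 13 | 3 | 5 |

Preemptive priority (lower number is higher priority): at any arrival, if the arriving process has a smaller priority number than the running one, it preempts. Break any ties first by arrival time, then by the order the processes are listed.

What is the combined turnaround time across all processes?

Schedule: | idle 0-1 | P3 1-3 | idle 3-5 | P2 5-9 | P0 9-15 | P1 15-17 | P4 17-20 |
Completion: P0=15  P1=17  P2=9  P3=3  P4=20
Turnaround = completion − arrival: P0=6, P1=3, P2=4, P3=2, P4=7
Total turnaround = 6 + 3 + 4 + 2 + 7 = 22

22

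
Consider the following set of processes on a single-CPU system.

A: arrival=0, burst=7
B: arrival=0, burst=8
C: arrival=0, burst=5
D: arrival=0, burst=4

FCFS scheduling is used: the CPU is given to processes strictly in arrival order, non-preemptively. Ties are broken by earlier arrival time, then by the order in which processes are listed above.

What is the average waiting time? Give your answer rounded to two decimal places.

10.50

Schedule: | A 0-7 | B 7-15 | C 15-20 | D 20-24 |
Completion: A=7  B=15  C=20  D=24
Turnaround (C−A): A=7  B=15  C=20  D=24
Waiting times: A=0, B=7, C=15, D=20
Average waiting = (0+7+15+20) / 4 = 42/4 = 10.50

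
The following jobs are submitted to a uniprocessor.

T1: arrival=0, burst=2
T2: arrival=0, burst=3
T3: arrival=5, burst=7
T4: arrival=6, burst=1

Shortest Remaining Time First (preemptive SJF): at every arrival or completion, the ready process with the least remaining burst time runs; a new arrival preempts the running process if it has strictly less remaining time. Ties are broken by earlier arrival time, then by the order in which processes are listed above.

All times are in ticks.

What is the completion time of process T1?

Schedule: | T1 0-2 | T2 2-5 | T3 5-6 | T4 6-7 | T3 7-13 |
Completion: T1=2  T2=5  T3=13  T4=7
Turnaround (C−A): T1=2  T2=5  T3=8  T4=1

2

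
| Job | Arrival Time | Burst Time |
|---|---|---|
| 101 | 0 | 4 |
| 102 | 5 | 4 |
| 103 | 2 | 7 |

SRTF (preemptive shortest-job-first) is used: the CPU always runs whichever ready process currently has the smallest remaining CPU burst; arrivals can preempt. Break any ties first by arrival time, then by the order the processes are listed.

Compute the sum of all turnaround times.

Gantt: | 101 0-4 | 103 4-5 | 102 5-9 | 103 9-15 |
Completion: 101=4  102=9  103=15
Turnaround = completion − arrival: 101=4, 102=4, 103=13
Total turnaround = 4 + 4 + 13 = 21

21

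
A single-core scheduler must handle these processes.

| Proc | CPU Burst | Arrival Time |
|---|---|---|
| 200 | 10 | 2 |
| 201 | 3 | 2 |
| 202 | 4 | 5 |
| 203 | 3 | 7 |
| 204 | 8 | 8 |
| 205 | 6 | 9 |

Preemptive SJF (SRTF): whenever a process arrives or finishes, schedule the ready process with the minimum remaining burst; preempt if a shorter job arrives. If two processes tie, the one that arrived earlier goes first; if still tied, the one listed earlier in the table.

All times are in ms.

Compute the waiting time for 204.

Schedule: | idle 0-2 | 201 2-5 | 202 5-9 | 203 9-12 | 205 12-18 | 204 18-26 | 200 26-36 |
Completion: 200=36  201=5  202=9  203=12  204=26  205=18
Turnaround (C−A): 200=34  201=3  202=4  203=5  204=18  205=9
Waiting(204) = turnaround − burst = 18 − 8 = 10

10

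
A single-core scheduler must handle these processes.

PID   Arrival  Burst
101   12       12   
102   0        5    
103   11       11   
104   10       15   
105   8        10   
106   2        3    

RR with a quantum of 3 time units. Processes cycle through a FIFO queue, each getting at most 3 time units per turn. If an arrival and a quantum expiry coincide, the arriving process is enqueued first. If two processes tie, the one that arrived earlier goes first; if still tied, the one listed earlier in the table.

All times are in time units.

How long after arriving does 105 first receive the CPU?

0

Gantt: | 102 0-3 | 106 3-6 | 102 6-8 | 105 8-11 | 104 11-14 | 103 14-17 | 105 17-20 | 101 20-23 | 104 23-26 | 103 26-29 | 105 29-32 | 101 32-35 | 104 35-38 | 103 38-41 | 105 41-42 | 101 42-45 | 104 45-48 | 103 48-50 | 101 50-53 | 104 53-56 |
Completion: 101=53  102=8  103=50  104=56  105=42  106=6
Turnaround (C−A): 101=41  102=8  103=39  104=46  105=34  106=4
Response(105) = first start − arrival = 8 − 8 = 0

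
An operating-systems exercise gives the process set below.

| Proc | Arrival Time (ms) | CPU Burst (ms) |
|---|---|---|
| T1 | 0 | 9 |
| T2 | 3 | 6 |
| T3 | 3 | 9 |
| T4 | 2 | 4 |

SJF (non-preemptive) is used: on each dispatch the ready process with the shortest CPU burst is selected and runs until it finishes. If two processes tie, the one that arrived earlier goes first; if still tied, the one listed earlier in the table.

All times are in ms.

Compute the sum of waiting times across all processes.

Timeline: | T1 0-9 | T4 9-13 | T2 13-19 | T3 19-28 |
Completion: T1=9  T2=19  T3=28  T4=13
Turnaround (C−A): T1=9  T2=16  T3=25  T4=11
Waiting = turnaround − burst: T1=0, T2=10, T3=16, T4=7
Total waiting = 0 + 10 + 16 + 7 = 33

33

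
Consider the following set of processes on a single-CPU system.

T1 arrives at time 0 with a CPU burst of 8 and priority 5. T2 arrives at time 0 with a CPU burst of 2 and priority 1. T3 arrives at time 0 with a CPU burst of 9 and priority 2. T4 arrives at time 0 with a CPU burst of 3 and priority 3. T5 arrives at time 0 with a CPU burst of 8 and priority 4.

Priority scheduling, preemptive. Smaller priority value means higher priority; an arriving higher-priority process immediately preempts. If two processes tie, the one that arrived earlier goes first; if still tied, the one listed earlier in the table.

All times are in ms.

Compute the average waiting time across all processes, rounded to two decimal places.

9.80

Gantt: | T2 0-2 | T3 2-11 | T4 11-14 | T5 14-22 | T1 22-30 |
Completion: T1=30  T2=2  T3=11  T4=14  T5=22
Turnaround (C−A): T1=30  T2=2  T3=11  T4=14  T5=22
Waiting times: T1=22, T2=0, T3=2, T4=11, T5=14
Average waiting = (22+0+2+11+14) / 5 = 49/5 = 9.80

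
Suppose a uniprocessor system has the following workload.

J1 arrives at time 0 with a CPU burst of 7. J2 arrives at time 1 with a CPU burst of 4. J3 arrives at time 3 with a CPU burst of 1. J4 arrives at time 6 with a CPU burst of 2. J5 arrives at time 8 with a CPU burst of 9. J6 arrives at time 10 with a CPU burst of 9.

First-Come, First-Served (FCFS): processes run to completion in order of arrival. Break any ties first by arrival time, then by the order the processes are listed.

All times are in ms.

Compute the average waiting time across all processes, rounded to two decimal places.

6.50

Gantt: | J1 0-7 | J2 7-11 | J3 11-12 | J4 12-14 | J5 14-23 | J6 23-32 |
Completion: J1=7  J2=11  J3=12  J4=14  J5=23  J6=32
Turnaround (C−A): J1=7  J2=10  J3=9  J4=8  J5=15  J6=22
Waiting times: J1=0, J2=6, J3=8, J4=6, J5=6, J6=13
Average waiting = (0+6+8+6+6+13) / 6 = 39/6 = 6.50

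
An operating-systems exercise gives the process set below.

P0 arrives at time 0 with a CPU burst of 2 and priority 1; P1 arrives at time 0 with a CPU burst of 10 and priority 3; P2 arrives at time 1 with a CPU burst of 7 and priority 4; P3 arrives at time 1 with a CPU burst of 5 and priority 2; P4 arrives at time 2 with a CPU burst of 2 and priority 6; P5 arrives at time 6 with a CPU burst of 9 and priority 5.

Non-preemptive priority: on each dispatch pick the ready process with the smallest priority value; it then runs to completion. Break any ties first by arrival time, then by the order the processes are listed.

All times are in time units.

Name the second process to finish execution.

Schedule: | P0 0-2 | P3 2-7 | P1 7-17 | P2 17-24 | P5 24-33 | P4 33-35 |
Completion: P0=2  P1=17  P2=24  P3=7  P4=35  P5=33
Turnaround (C−A): P0=2  P1=17  P2=23  P3=6  P4=33  P5=27
Finish order: P0 → P3 → P1 → P2 → P5 → P4

P3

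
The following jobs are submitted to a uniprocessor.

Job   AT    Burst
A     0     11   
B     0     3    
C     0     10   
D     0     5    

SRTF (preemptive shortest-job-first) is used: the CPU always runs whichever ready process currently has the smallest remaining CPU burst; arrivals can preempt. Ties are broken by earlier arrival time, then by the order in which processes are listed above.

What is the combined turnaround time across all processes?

58

Gantt: | B 0-3 | D 3-8 | C 8-18 | A 18-29 |
Completion: A=29  B=3  C=18  D=8
Turnaround = completion − arrival: A=29, B=3, C=18, D=8
Total turnaround = 29 + 3 + 18 + 8 = 58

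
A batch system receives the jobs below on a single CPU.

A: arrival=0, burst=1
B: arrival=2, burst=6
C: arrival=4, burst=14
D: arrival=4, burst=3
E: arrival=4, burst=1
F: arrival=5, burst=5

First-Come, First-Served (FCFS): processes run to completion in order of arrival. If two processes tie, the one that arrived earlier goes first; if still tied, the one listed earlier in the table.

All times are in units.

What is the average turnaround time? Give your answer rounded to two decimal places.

Gantt: | A 0-1 | idle 1-2 | B 2-8 | C 8-22 | D 22-25 | E 25-26 | F 26-31 |
Completion: A=1  B=8  C=22  D=25  E=26  F=31
Turnaround times: A=1, B=6, C=18, D=21, E=22, F=26
Average turnaround = (1+6+18+21+22+26) / 6 = 94/6 = 15.67

15.67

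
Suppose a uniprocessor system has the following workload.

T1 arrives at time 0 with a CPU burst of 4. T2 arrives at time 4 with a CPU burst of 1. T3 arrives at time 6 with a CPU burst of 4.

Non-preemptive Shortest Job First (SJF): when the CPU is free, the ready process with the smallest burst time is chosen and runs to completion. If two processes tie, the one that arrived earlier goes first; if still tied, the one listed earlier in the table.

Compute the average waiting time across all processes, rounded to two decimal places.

Schedule: | T1 0-4 | T2 4-5 | idle 5-6 | T3 6-10 |
Completion: T1=4  T2=5  T3=10
Waiting times: T1=0, T2=0, T3=0
Average waiting = (0+0+0) / 3 = 0/3 = 0.00

0.00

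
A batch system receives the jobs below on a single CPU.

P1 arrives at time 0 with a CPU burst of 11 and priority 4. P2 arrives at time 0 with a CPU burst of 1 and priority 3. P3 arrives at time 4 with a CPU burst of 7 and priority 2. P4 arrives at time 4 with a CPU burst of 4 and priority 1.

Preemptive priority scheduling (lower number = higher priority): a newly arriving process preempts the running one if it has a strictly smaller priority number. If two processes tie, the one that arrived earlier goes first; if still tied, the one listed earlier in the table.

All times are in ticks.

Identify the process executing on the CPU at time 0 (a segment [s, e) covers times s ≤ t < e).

Timeline: | P2 0-1 | P1 1-4 | P4 4-8 | P3 8-15 | P1 15-23 |
Completion: P1=23  P2=1  P3=15  P4=8
Turnaround (C−A): P1=23  P2=1  P3=11  P4=4

P2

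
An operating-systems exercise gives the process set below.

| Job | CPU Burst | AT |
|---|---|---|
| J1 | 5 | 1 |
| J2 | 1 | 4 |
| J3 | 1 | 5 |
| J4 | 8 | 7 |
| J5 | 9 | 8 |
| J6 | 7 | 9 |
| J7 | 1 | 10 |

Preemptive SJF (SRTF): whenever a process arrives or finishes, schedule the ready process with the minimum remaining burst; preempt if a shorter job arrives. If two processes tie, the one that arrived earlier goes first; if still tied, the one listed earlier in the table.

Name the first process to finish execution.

Schedule: | idle 0-1 | J1 1-4 | J2 4-5 | J3 5-6 | J1 6-8 | J4 8-10 | J7 10-11 | J4 11-17 | J6 17-24 | J5 24-33 |
Completion: J1=8  J2=5  J3=6  J4=17  J5=33  J6=24  J7=11
Finish order: J2 → J3 → J1 → J7 → J4 → J6 → J5

J2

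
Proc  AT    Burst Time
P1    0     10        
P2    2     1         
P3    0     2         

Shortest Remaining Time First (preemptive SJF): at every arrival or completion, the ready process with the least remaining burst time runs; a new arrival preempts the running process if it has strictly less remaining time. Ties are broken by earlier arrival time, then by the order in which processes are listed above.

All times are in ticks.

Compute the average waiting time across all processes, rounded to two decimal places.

Gantt: | P3 0-2 | P2 2-3 | P1 3-13 |
Completion: P1=13  P2=3  P3=2
Waiting times: P1=3, P2=0, P3=0
Average waiting = (3+0+0) / 3 = 3/3 = 1.00

1.00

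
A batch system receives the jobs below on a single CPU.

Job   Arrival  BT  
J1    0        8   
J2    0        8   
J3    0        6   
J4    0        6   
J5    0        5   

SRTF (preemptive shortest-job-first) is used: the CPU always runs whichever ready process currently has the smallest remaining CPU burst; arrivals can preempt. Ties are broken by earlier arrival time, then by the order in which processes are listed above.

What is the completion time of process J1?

Schedule: | J5 0-5 | J3 5-11 | J4 11-17 | J1 17-25 | J2 25-33 |
Completion: J1=25  J2=33  J3=11  J4=17  J5=5
Turnaround (C−A): J1=25  J2=33  J3=11  J4=17  J5=5

25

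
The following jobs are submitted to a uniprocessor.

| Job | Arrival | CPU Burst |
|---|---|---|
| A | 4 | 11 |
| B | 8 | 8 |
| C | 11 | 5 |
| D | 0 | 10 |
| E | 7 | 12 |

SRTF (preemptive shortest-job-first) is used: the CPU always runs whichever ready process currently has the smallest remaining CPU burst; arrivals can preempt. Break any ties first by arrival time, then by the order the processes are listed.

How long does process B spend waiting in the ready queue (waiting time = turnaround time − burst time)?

7

Timeline: | D 0-10 | B 10-11 | C 11-16 | B 16-23 | A 23-34 | E 34-46 |
Completion: A=34  B=23  C=16  D=10  E=46
Waiting(B) = turnaround − burst = 15 − 8 = 7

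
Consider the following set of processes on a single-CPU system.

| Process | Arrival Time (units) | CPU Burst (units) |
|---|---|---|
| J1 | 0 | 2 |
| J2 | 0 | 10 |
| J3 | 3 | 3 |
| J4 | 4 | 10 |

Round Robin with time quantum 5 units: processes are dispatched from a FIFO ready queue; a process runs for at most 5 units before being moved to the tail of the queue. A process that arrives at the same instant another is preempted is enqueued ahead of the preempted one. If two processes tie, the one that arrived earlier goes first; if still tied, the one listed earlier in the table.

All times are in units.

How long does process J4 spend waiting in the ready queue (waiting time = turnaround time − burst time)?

11

Timeline: | J1 0-2 | J2 2-7 | J3 7-10 | J4 10-15 | J2 15-20 | J4 20-25 |
Completion: J1=2  J2=20  J3=10  J4=25
Turnaround (C−A): J1=2  J2=20  J3=7  J4=21
Waiting(J4) = turnaround − burst = 21 − 10 = 11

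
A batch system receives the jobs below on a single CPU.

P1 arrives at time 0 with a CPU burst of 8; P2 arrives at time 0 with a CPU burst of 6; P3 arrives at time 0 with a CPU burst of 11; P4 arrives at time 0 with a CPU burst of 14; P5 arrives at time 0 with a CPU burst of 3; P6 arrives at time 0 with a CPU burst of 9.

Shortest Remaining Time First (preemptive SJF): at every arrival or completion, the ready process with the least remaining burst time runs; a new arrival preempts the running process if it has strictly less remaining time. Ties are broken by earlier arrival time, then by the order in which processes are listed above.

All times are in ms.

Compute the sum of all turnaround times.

Gantt: | P5 0-3 | P2 3-9 | P1 9-17 | P6 17-26 | P3 26-37 | P4 37-51 |
Completion: P1=17  P2=9  P3=37  P4=51  P5=3  P6=26
Turnaround (C−A): P1=17  P2=9  P3=37  P4=51  P5=3  P6=26
Turnaround = completion − arrival: P1=17, P2=9, P3=37, P4=51, P5=3, P6=26
Total turnaround = 17 + 9 + 37 + 51 + 3 + 26 = 143

143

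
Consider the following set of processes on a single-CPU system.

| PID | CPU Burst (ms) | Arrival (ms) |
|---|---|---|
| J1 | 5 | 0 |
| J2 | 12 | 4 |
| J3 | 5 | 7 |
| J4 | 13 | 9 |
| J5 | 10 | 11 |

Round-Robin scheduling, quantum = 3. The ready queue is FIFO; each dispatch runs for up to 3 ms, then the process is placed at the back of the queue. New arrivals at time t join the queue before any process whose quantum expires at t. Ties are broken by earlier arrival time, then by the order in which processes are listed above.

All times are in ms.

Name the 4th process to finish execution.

Schedule: | J1 0-5 | J2 5-8 | J3 8-11 | J2 11-14 | J4 14-17 | J5 17-20 | J3 20-22 | J2 22-25 | J4 25-28 | J5 28-31 | J2 31-34 | J4 34-37 | J5 37-40 | J4 40-43 | J5 43-44 | J4 44-45 |
Completion: J1=5  J2=34  J3=22  J4=45  J5=44
Turnaround (C−A): J1=5  J2=30  J3=15  J4=36  J5=33
Finish order: J1 → J3 → J2 → J5 → J4

J5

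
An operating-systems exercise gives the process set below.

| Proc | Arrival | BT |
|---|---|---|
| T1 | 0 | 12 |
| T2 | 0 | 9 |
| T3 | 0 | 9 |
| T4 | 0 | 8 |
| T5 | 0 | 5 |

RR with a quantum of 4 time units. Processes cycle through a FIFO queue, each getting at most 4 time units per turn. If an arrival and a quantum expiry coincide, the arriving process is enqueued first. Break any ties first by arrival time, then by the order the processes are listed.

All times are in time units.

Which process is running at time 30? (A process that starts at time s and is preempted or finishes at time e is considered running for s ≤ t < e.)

Gantt: | T1 0-4 | T2 4-8 | T3 8-12 | T4 12-16 | T5 16-20 | T1 20-24 | T2 24-28 | T3 28-32 | T4 32-36 | T5 36-37 | T1 37-41 | T2 41-42 | T3 42-43 |
Completion: T1=41  T2=42  T3=43  T4=36  T5=37
Turnaround (C−A): T1=41  T2=42  T3=43  T4=36  T5=37

T3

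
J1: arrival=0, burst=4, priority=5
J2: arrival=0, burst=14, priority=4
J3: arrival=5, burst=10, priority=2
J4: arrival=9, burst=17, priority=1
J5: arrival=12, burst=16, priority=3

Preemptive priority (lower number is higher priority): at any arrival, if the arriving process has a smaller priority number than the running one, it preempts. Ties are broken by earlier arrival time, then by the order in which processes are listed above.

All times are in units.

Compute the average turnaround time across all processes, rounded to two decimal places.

39.60

Timeline: | J2 0-5 | J3 5-9 | J4 9-26 | J3 26-32 | J5 32-48 | J2 48-57 | J1 57-61 |
Completion: J1=61  J2=57  J3=32  J4=26  J5=48
Turnaround (C−A): J1=61  J2=57  J3=27  J4=17  J5=36
Turnaround times: J1=61, J2=57, J3=27, J4=17, J5=36
Average turnaround = (61+57+27+17+36) / 5 = 198/5 = 39.60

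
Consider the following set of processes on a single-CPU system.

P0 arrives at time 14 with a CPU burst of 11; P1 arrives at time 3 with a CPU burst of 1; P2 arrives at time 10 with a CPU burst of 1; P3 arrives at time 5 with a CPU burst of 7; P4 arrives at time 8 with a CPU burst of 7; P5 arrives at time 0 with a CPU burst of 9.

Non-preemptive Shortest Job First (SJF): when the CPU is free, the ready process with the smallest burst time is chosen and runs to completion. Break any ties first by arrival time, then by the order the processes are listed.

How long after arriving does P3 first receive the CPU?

Timeline: | P5 0-9 | P1 9-10 | P2 10-11 | P3 11-18 | P4 18-25 | P0 25-36 |
Completion: P0=36  P1=10  P2=11  P3=18  P4=25  P5=9
Turnaround (C−A): P0=22  P1=7  P2=1  P3=13  P4=17  P5=9
Response(P3) = first start − arrival = 11 − 5 = 6

6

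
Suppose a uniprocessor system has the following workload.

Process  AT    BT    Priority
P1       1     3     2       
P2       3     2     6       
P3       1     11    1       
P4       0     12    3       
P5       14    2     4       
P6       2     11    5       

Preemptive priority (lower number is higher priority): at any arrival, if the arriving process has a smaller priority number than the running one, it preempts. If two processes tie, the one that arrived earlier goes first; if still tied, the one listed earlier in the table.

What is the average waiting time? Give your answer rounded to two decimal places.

16.50

Timeline: | P4 0-1 | P3 1-12 | P1 12-15 | P4 15-26 | P5 26-28 | P6 28-39 | P2 39-41 |
Completion: P1=15  P2=41  P3=12  P4=26  P5=28  P6=39
Turnaround (C−A): P1=14  P2=38  P3=11  P4=26  P5=14  P6=37
Waiting times: P1=11, P2=36, P3=0, P4=14, P5=12, P6=26
Average waiting = (11+36+0+14+12+26) / 6 = 99/6 = 16.50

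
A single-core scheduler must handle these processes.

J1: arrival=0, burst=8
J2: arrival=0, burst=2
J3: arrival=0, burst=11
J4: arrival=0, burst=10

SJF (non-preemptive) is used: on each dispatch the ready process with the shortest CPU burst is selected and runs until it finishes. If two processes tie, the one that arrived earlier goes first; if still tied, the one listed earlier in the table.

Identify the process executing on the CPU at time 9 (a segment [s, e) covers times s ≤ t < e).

J1

Schedule: | J2 0-2 | J1 2-10 | J4 10-20 | J3 20-31 |
Completion: J1=10  J2=2  J3=31  J4=20
Turnaround (C−A): J1=10  J2=2  J3=31  J4=20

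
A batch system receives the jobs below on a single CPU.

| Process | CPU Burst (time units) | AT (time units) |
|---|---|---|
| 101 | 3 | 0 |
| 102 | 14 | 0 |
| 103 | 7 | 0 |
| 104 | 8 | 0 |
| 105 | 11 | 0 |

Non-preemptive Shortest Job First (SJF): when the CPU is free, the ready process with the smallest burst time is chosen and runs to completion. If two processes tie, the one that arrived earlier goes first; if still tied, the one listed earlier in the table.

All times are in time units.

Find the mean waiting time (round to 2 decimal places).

Gantt: | 101 0-3 | 103 3-10 | 104 10-18 | 105 18-29 | 102 29-43 |
Completion: 101=3  102=43  103=10  104=18  105=29
Waiting times: 101=0, 102=29, 103=3, 104=10, 105=18
Average waiting = (0+29+3+10+18) / 5 = 60/5 = 12.00

12.00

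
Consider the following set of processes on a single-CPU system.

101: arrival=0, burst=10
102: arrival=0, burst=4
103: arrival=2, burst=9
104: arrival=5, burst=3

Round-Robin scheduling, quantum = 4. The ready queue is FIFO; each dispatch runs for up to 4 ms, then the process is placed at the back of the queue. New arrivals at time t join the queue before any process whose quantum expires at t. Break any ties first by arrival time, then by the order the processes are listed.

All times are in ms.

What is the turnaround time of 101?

25

Timeline: | 101 0-4 | 102 4-8 | 103 8-12 | 101 12-16 | 104 16-19 | 103 19-23 | 101 23-25 | 103 25-26 |
Completion: 101=25  102=8  103=26  104=19
Turnaround (C−A): 101=25  102=8  103=24  104=14
Turnaround(101) = completion − arrival = 25 − 0 = 25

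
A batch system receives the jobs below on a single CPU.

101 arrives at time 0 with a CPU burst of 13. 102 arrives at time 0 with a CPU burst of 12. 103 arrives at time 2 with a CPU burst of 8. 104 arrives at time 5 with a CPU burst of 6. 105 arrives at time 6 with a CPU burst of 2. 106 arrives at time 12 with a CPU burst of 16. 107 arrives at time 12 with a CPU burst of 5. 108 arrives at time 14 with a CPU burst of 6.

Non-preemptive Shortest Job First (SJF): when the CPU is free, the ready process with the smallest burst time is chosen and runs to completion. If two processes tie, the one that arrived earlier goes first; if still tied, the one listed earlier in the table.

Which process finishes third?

107

Schedule: | 102 0-12 | 105 12-14 | 107 14-19 | 104 19-25 | 108 25-31 | 103 31-39 | 101 39-52 | 106 52-68 |
Completion: 101=52  102=12  103=39  104=25  105=14  106=68  107=19  108=31
Turnaround (C−A): 101=52  102=12  103=37  104=20  105=8  106=56  107=7  108=17
Finish order: 102 → 105 → 107 → 104 → 108 → 103 → 101 → 106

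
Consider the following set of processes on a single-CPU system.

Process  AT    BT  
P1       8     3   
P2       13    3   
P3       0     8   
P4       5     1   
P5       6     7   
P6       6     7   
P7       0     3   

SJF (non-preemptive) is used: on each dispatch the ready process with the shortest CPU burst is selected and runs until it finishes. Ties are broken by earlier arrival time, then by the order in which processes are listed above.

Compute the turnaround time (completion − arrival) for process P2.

Schedule: | P7 0-3 | P3 3-11 | P4 11-12 | P1 12-15 | P2 15-18 | P5 18-25 | P6 25-32 |
Completion: P1=15  P2=18  P3=11  P4=12  P5=25  P6=32  P7=3
Turnaround (C−A): P1=7  P2=5  P3=11  P4=7  P5=19  P6=26  P7=3
Turnaround(P2) = completion − arrival = 18 − 13 = 5

5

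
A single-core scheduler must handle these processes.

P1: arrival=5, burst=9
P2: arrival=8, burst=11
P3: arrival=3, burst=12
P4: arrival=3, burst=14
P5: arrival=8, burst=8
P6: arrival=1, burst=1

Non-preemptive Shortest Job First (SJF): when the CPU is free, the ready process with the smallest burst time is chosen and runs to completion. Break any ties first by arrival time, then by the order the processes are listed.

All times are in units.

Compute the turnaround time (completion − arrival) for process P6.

1

Gantt: | idle 0-1 | P6 1-2 | idle 2-3 | P3 3-15 | P5 15-23 | P1 23-32 | P2 32-43 | P4 43-57 |
Completion: P1=32  P2=43  P3=15  P4=57  P5=23  P6=2
Turnaround(P6) = completion − arrival = 2 − 1 = 1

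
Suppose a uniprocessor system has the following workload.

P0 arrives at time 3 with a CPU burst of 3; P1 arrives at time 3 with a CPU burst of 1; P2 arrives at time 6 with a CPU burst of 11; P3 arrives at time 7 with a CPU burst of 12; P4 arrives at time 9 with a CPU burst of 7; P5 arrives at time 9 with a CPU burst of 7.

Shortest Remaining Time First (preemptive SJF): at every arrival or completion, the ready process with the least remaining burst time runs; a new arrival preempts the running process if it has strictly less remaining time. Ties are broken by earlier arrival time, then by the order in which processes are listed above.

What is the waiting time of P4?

Schedule: | idle 0-3 | P1 3-4 | P0 4-7 | P2 7-9 | P4 9-16 | P5 16-23 | P2 23-32 | P3 32-44 |
Completion: P0=7  P1=4  P2=32  P3=44  P4=16  P5=23
Waiting(P4) = turnaround − burst = 7 − 7 = 0

0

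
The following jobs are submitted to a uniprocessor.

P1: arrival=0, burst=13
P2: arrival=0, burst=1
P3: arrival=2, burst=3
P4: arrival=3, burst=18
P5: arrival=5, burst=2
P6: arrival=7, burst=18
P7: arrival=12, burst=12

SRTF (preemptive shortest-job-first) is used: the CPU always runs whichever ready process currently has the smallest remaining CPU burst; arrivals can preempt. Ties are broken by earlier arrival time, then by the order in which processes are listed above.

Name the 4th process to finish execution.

P1

Timeline: | P2 0-1 | P1 1-2 | P3 2-5 | P5 5-7 | P1 7-19 | P7 19-31 | P4 31-49 | P6 49-67 |
Completion: P1=19  P2=1  P3=5  P4=49  P5=7  P6=67  P7=31
Finish order: P2 → P3 → P5 → P1 → P7 → P4 → P6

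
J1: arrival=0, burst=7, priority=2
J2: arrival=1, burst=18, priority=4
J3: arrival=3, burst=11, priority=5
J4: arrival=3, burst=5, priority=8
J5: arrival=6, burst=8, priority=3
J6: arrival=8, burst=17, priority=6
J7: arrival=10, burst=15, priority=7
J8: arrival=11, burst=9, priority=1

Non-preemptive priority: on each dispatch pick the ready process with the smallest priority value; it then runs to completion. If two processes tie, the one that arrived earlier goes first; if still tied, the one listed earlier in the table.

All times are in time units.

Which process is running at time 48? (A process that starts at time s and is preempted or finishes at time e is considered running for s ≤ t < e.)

J3

Schedule: | J1 0-7 | J5 7-15 | J8 15-24 | J2 24-42 | J3 42-53 | J6 53-70 | J7 70-85 | J4 85-90 |
Completion: J1=7  J2=42  J3=53  J4=90  J5=15  J6=70  J7=85  J8=24
Turnaround (C−A): J1=7  J2=41  J3=50  J4=87  J5=9  J6=62  J7=75  J8=13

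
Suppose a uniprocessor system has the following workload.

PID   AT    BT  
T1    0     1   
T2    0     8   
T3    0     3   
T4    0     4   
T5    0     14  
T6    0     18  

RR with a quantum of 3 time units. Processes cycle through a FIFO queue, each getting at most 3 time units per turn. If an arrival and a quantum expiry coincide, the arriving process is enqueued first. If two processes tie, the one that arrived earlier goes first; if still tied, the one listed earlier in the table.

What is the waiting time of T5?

28

Gantt: | T1 0-1 | T2 1-4 | T3 4-7 | T4 7-10 | T5 10-13 | T6 13-16 | T2 16-19 | T4 19-20 | T5 20-23 | T6 23-26 | T2 26-28 | T5 28-31 | T6 31-34 | T5 34-37 | T6 37-40 | T5 40-42 | T6 42-48 |
Completion: T1=1  T2=28  T3=7  T4=20  T5=42  T6=48
Turnaround (C−A): T1=1  T2=28  T3=7  T4=20  T5=42  T6=48
Waiting(T5) = turnaround − burst = 42 − 14 = 28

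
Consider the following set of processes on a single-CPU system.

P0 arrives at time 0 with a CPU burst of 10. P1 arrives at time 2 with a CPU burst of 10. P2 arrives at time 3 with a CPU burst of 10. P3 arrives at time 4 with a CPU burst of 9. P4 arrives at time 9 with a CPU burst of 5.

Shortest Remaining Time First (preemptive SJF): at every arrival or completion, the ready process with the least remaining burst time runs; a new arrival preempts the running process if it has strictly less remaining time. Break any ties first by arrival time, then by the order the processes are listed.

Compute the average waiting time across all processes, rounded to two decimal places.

13.00

Gantt: | P0 0-10 | P4 10-15 | P3 15-24 | P1 24-34 | P2 34-44 |
Completion: P0=10  P1=34  P2=44  P3=24  P4=15
Waiting times: P0=0, P1=22, P2=31, P3=11, P4=1
Average waiting = (0+22+31+11+1) / 5 = 65/5 = 13.00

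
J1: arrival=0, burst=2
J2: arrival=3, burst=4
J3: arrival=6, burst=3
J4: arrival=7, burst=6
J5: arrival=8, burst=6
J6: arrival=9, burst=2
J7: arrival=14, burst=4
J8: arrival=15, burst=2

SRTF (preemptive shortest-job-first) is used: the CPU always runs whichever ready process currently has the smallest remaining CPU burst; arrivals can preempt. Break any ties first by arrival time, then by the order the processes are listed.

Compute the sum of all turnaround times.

Timeline: | J1 0-2 | idle 2-3 | J2 3-7 | J3 7-10 | J6 10-12 | J4 12-15 | J8 15-17 | J4 17-20 | J7 20-24 | J5 24-30 |
Completion: J1=2  J2=7  J3=10  J4=20  J5=30  J6=12  J7=24  J8=17
Turnaround (C−A): J1=2  J2=4  J3=4  J4=13  J5=22  J6=3  J7=10  J8=2
Turnaround = completion − arrival: J1=2, J2=4, J3=4, J4=13, J5=22, J6=3, J7=10, J8=2
Total turnaround = 2 + 4 + 4 + 13 + 22 + 3 + 10 + 2 = 60

60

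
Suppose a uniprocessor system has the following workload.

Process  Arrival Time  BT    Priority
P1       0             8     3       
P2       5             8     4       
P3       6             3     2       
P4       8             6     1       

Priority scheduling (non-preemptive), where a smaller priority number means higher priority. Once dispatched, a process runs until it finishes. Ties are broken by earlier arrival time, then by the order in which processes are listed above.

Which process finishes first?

Timeline: | P1 0-8 | P4 8-14 | P3 14-17 | P2 17-25 |
Completion: P1=8  P2=25  P3=17  P4=14
Turnaround (C−A): P1=8  P2=20  P3=11  P4=6
Finish order: P1 → P4 → P3 → P2

P1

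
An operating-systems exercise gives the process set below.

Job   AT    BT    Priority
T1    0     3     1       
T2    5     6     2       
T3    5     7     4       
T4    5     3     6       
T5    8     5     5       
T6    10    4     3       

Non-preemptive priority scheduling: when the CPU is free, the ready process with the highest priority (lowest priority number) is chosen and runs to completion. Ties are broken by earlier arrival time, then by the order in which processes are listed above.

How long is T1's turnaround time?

Schedule: | T1 0-3 | idle 3-5 | T2 5-11 | T6 11-15 | T3 15-22 | T5 22-27 | T4 27-30 |
Completion: T1=3  T2=11  T3=22  T4=30  T5=27  T6=15
Turnaround(T1) = completion − arrival = 3 − 0 = 3

3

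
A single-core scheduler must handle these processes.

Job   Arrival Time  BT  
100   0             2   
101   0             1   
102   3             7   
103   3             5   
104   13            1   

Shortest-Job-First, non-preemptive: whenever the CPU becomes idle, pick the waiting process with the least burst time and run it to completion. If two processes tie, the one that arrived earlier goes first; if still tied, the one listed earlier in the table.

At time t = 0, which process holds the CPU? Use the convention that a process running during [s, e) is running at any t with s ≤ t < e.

101

Timeline: | 101 0-1 | 100 1-3 | 103 3-8 | 102 8-15 | 104 15-16 |
Completion: 100=3  101=1  102=15  103=8  104=16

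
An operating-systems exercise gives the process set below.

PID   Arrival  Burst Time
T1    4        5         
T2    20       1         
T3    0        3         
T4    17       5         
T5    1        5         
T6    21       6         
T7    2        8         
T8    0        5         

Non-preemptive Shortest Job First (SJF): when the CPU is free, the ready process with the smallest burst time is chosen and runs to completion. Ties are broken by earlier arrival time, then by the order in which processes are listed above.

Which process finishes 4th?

Gantt: | T3 0-3 | T8 3-8 | T5 8-13 | T1 13-18 | T4 18-23 | T2 23-24 | T6 24-30 | T7 30-38 |
Completion: T1=18  T2=24  T3=3  T4=23  T5=13  T6=30  T7=38  T8=8
Turnaround (C−A): T1=14  T2=4  T3=3  T4=6  T5=12  T6=9  T7=36  T8=8
Finish order: T3 → T8 → T5 → T1 → T4 → T2 → T6 → T7

T1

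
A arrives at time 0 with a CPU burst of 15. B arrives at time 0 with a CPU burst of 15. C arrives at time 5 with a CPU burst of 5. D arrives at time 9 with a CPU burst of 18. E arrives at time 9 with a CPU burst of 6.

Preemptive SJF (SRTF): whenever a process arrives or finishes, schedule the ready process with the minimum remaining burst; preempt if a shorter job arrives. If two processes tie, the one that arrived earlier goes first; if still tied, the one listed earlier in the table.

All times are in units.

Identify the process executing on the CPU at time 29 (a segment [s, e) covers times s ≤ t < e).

Timeline: | A 0-5 | C 5-10 | E 10-16 | A 16-26 | B 26-41 | D 41-59 |
Completion: A=26  B=41  C=10  D=59  E=16
Turnaround (C−A): A=26  B=41  C=5  D=50  E=7

B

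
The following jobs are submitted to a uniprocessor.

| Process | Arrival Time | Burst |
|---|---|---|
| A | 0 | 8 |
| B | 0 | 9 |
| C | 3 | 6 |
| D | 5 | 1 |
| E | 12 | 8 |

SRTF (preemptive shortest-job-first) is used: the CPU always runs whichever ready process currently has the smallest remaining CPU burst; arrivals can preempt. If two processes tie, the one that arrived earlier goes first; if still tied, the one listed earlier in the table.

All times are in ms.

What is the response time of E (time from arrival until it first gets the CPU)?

3

Timeline: | A 0-5 | D 5-6 | A 6-9 | C 9-15 | E 15-23 | B 23-32 |
Completion: A=9  B=32  C=15  D=6  E=23
Response(E) = first start − arrival = 15 − 12 = 3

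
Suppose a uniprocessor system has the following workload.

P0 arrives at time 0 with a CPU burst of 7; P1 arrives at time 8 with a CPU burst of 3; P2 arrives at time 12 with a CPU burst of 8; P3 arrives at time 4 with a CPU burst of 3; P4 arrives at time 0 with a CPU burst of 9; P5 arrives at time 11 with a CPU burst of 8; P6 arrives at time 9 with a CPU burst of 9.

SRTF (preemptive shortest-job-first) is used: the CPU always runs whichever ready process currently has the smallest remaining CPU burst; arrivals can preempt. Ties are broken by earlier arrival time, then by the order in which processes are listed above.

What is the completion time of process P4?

Schedule: | P0 0-7 | P3 7-10 | P1 10-13 | P5 13-21 | P2 21-29 | P4 29-38 | P6 38-47 |
Completion: P0=7  P1=13  P2=29  P3=10  P4=38  P5=21  P6=47
Turnaround (C−A): P0=7  P1=5  P2=17  P3=6  P4=38  P5=10  P6=38

38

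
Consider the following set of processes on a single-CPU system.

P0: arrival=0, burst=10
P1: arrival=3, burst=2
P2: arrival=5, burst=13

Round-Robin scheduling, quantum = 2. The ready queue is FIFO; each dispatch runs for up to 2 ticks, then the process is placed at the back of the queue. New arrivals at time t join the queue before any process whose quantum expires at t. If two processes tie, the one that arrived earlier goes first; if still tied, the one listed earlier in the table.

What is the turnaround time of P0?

Gantt: | P0 0-4 | P1 4-6 | P0 6-8 | P2 8-10 | P0 10-12 | P2 12-14 | P0 14-16 | P2 16-25 |
Completion: P0=16  P1=6  P2=25
Turnaround (C−A): P0=16  P1=3  P2=20
Turnaround(P0) = completion − arrival = 16 − 0 = 16

16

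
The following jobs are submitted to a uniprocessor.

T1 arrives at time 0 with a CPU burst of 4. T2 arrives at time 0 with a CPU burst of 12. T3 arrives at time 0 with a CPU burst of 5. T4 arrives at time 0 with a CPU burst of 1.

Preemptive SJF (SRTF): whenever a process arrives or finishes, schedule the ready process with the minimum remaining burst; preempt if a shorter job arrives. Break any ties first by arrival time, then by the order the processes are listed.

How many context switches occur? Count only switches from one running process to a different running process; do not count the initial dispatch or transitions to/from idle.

Timeline: | T4 0-1 | T1 1-5 | T3 5-10 | T2 10-22 |
Completion: T1=5  T2=22  T3=10  T4=1

3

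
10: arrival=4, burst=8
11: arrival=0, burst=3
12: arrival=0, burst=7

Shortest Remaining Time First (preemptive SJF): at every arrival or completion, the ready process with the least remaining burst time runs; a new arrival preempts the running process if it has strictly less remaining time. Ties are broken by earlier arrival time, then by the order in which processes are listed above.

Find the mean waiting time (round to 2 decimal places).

Gantt: | 11 0-3 | 12 3-10 | 10 10-18 |
Completion: 10=18  11=3  12=10
Waiting times: 10=6, 11=0, 12=3
Average waiting = (6+0+3) / 3 = 9/3 = 3.00

3.00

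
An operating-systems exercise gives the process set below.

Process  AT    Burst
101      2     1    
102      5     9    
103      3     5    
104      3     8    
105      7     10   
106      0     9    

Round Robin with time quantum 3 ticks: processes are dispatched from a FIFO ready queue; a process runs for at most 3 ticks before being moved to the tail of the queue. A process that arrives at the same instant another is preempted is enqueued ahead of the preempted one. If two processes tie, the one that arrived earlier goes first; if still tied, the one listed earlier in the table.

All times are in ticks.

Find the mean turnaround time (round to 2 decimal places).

24.50

Timeline: | 106 0-3 | 101 3-4 | 103 4-7 | 104 7-10 | 106 10-13 | 102 13-16 | 105 16-19 | 103 19-21 | 104 21-24 | 106 24-27 | 102 27-30 | 105 30-33 | 104 33-35 | 102 35-38 | 105 38-42 |
Completion: 101=4  102=38  103=21  104=35  105=42  106=27
Turnaround (C−A): 101=2  102=33  103=18  104=32  105=35  106=27
Turnaround times: 101=2, 102=33, 103=18, 104=32, 105=35, 106=27
Average turnaround = (2+33+18+32+35+27) / 6 = 147/6 = 24.50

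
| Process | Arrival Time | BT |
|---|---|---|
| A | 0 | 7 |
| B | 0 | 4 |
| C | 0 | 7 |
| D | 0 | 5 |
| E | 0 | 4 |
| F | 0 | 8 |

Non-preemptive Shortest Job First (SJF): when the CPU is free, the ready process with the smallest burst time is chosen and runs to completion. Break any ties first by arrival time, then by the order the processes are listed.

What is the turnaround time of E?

Timeline: | B 0-4 | E 4-8 | D 8-13 | A 13-20 | C 20-27 | F 27-35 |
Completion: A=20  B=4  C=27  D=13  E=8  F=35
Turnaround (C−A): A=20  B=4  C=27  D=13  E=8  F=35
Turnaround(E) = completion − arrival = 8 − 0 = 8

8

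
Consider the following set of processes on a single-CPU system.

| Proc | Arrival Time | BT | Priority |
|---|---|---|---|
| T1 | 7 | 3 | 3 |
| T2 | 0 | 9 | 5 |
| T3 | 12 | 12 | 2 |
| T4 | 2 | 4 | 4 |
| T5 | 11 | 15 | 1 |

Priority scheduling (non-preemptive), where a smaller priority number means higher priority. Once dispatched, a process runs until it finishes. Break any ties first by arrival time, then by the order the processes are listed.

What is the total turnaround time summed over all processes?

Gantt: | T2 0-9 | T1 9-12 | T5 12-27 | T3 27-39 | T4 39-43 |
Completion: T1=12  T2=9  T3=39  T4=43  T5=27
Turnaround = completion − arrival: T1=5, T2=9, T3=27, T4=41, T5=16
Total turnaround = 5 + 9 + 27 + 41 + 16 = 98

98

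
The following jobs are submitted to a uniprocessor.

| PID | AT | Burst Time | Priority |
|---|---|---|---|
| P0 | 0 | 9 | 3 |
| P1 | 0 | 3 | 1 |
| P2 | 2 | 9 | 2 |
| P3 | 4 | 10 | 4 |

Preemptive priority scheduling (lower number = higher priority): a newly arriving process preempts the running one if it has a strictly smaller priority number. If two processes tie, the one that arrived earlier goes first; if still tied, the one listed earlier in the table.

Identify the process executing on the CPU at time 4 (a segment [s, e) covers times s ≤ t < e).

Gantt: | P1 0-3 | P2 3-12 | P0 12-21 | P3 21-31 |
Completion: P0=21  P1=3  P2=12  P3=31

P2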